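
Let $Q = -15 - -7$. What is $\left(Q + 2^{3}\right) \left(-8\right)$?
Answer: $0$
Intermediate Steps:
$Q = -8$ ($Q = -15 + 7 = -8$)
$\left(Q + 2^{3}\right) \left(-8\right) = \left(-8 + 2^{3}\right) \left(-8\right) = \left(-8 + 8\right) \left(-8\right) = 0 \left(-8\right) = 0$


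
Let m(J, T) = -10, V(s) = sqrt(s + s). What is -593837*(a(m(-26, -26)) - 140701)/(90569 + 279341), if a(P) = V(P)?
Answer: 83553459737/369910 - 593837*I*sqrt(5)/184955 ≈ 2.2588e+5 - 7.1794*I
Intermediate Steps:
V(s) = sqrt(2)*sqrt(s) (V(s) = sqrt(2*s) = sqrt(2)*sqrt(s))
a(P) = sqrt(2)*sqrt(P)
-593837*(a(m(-26, -26)) - 140701)/(90569 + 279341) = -593837*(sqrt(2)*sqrt(-10) - 140701)/(90569 + 279341) = -(-83553459737/369910 + 593837*I*sqrt(5)/184955) = -593837*(-140701/369910 + I*sqrt(5)/184955) = 83553459737/369910 - 593837*I*sqrt(5)/184955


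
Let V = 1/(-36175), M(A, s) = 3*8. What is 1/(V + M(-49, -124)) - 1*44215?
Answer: -38387382610/868199 ≈ -44215.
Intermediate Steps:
M(A, s) = 24
V = -1/36175 ≈ -2.7643e-5
1/(V + M(-49, -124)) - 1*44215 = 1/(-1/36175 + 24) - 1*44215 = 1/(868199/36175) - 44215 = 36175/868199 - 44215 = -38387382610/868199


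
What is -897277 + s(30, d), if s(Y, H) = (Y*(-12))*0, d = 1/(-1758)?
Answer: -897277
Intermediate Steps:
d = -1/1758 ≈ -0.00056883
s(Y, H) = 0 (s(Y, H) = -12*Y*0 = 0)
-897277 + s(30, d) = -897277 + 0 = -897277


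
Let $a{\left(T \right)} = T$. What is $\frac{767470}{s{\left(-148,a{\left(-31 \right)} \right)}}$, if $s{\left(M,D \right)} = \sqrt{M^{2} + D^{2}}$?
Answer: $\frac{153494 \sqrt{22865}}{4573} \approx 5075.5$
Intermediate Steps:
$s{\left(M,D \right)} = \sqrt{D^{2} + M^{2}}$
$\frac{767470}{s{\left(-148,a{\left(-31 \right)} \right)}} = \frac{767470}{\sqrt{\left(-31\right)^{2} + \left(-148\right)^{2}}} = \frac{767470}{\sqrt{961 + 21904}} = \frac{767470}{\sqrt{22865}} = 767470 \frac{\sqrt{22865}}{22865} = \frac{153494 \sqrt{22865}}{4573}$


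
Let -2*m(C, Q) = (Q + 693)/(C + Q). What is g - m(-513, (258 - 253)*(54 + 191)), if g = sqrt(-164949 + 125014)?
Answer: 959/712 + 7*I*sqrt(815) ≈ 1.3469 + 199.84*I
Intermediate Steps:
g = 7*I*sqrt(815) (g = sqrt(-39935) = 7*I*sqrt(815) ≈ 199.84*I)
m(C, Q) = -(693 + Q)/(2*(C + Q)) (m(C, Q) = -(Q + 693)/(2*(C + Q)) = -(693 + Q)/(2*(C + Q)))
g - m(-513, (258 - 253)*(54 + 191)) = 7*I*sqrt(815) - (-693 - (258 - 253)*(54 + 191))/(2*(-513 + (258 - 253)*(54 + 191))) = 7*I*sqrt(815) - (-693 - 5*245)/(2*(-513 + 5*245)) = 7*I*sqrt(815) - (-693 - 1*1225)/(2*(-513 + 1225)) = 7*I*sqrt(815) - (-693 - 1225)/(2*712) = 7*I*sqrt(815) - (-1918)/(2*712) = 7*I*sqrt(815) - 1*(-959/712) = 7*I*sqrt(815) + 959/712 = 959/712 + 7*I*sqrt(815)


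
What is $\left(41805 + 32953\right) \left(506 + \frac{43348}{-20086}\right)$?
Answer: $\frac{378281759672}{10043} \approx 3.7666 \cdot 10^{7}$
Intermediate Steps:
$\left(41805 + 32953\right) \left(506 + \frac{43348}{-20086}\right) = 74758 \left(506 + 43348 \left(- \frac{1}{20086}\right)\right) = 74758 \left(506 - \frac{21674}{10043}\right) = 74758 \cdot \frac{5060084}{10043} = \frac{378281759672}{10043}$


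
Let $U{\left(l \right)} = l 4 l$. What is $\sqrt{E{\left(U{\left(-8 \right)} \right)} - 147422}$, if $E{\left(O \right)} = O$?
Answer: $i \sqrt{147166} \approx 383.62 i$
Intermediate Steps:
$U{\left(l \right)} = 4 l^{2}$ ($U{\left(l \right)} = 4 l l = 4 l^{2}$)
$\sqrt{E{\left(U{\left(-8 \right)} \right)} - 147422} = \sqrt{4 \left(-8\right)^{2} - 147422} = \sqrt{4 \cdot 64 - 147422} = \sqrt{256 - 147422} = \sqrt{-147166} = i \sqrt{147166}$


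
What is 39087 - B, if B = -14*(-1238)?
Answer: 21755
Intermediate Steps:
B = 17332
39087 - B = 39087 - 1*17332 = 39087 - 17332 = 21755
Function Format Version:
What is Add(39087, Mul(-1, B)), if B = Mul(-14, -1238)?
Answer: 21755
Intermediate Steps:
B = 17332
Add(39087, Mul(-1, B)) = Add(39087, Mul(-1, 17332)) = Add(39087, -17332) = 21755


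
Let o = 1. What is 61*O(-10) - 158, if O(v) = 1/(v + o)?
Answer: -1483/9 ≈ -164.78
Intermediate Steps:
O(v) = 1/(1 + v) (O(v) = 1/(v + 1) = 1/(1 + v))
61*O(-10) - 158 = 61/(1 - 10) - 158 = 61/(-9) - 158 = 61*(-1/9) - 158 = -61/9 - 158 = -1483/9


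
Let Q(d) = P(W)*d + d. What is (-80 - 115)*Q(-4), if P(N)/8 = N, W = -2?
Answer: -11700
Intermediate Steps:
P(N) = 8*N
Q(d) = -15*d (Q(d) = (8*(-2))*d + d = -16*d + d = -15*d)
(-80 - 115)*Q(-4) = (-80 - 115)*(-15*(-4)) = -195*60 = -11700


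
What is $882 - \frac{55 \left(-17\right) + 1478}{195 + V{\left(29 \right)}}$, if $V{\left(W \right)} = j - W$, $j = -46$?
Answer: $\frac{35099}{40} \approx 877.47$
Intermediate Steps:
$V{\left(W \right)} = -46 - W$
$882 - \frac{55 \left(-17\right) + 1478}{195 + V{\left(29 \right)}} = 882 - \frac{55 \left(-17\right) + 1478}{195 - 75} = 882 - \frac{-935 + 1478}{195 - 75} = 882 - \frac{543}{195 - 75} = 882 - \frac{543}{120} = 882 - 543 \cdot \frac{1}{120} = 882 - \frac{181}{40} = \frac{35099}{40}$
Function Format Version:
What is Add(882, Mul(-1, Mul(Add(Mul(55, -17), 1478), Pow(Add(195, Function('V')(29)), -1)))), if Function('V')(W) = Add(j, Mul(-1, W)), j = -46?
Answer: Rational(35099, 40) ≈ 877.47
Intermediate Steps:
Function('V')(W) = Add(-46, Mul(-1, W))
Add(882, Mul(-1, Mul(Add(Mul(55, -17), 1478), Pow(Add(195, Function('V')(29)), -1)))) = Add(882, Mul(-1, Mul(Add(Mul(55, -17), 1478), Pow(Add(195, Add(-46, Mul(-1, 29))), -1)))) = Add(882, Mul(-1, Mul(Add(-935, 1478), Pow(Add(195, Add(-46, -29)), -1)))) = Add(882, Mul(-1, Mul(543, Pow(Add(195, -75), -1)))) = Add(882, Mul(-1, Mul(543, Pow(120, -1)))) = Add(882, Mul(-1, Mul(543, Rational(1, 120)))) = Add(882, Mul(-1, Rational(181, 40))) = Add(882, Rational(-181, 40)) = Rational(35099, 40)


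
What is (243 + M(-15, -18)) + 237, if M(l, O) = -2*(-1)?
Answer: 482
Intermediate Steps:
M(l, O) = 2
(243 + M(-15, -18)) + 237 = (243 + 2) + 237 = 245 + 237 = 482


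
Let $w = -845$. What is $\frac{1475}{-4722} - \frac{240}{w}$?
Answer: $- \frac{22619}{798018} \approx -0.028344$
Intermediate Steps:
$\frac{1475}{-4722} - \frac{240}{w} = \frac{1475}{-4722} - \frac{240}{-845} = 1475 \left(- \frac{1}{4722}\right) - - \frac{48}{169} = - \frac{1475}{4722} + \frac{48}{169} = - \frac{22619}{798018}$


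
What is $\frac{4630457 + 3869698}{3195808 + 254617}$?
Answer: $\frac{1700031}{690085} \approx 2.4635$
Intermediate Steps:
$\frac{4630457 + 3869698}{3195808 + 254617} = \frac{8500155}{3450425} = 8500155 \cdot \frac{1}{3450425} = \frac{1700031}{690085}$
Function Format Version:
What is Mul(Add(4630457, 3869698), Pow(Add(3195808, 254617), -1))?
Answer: Rational(1700031, 690085) ≈ 2.4635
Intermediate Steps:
Mul(Add(4630457, 3869698), Pow(Add(3195808, 254617), -1)) = Mul(8500155, Pow(3450425, -1)) = Mul(8500155, Rational(1, 3450425)) = Rational(1700031, 690085)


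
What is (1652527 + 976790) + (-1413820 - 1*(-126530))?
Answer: 1342027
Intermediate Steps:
(1652527 + 976790) + (-1413820 - 1*(-126530)) = 2629317 + (-1413820 + 126530) = 2629317 - 1287290 = 1342027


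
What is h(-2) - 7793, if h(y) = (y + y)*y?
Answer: -7785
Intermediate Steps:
h(y) = 2*y² (h(y) = (2*y)*y = 2*y²)
h(-2) - 7793 = 2*(-2)² - 7793 = 2*4 - 7793 = 8 - 7793 = -7785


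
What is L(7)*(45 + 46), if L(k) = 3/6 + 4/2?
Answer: 455/2 ≈ 227.50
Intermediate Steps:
L(k) = 5/2 (L(k) = 3*(1/6) + 4*(1/2) = 1/2 + 2 = 5/2)
L(7)*(45 + 46) = 5*(45 + 46)/2 = (5/2)*91 = 455/2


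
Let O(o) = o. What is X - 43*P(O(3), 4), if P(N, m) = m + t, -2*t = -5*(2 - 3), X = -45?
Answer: -219/2 ≈ -109.50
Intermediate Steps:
t = -5/2 (t = -(-5)*(2 - 3)/2 = -(-5)*(-1)/2 = -½*5 = -5/2 ≈ -2.5000)
P(N, m) = -5/2 + m (P(N, m) = m - 5/2 = -5/2 + m)
X - 43*P(O(3), 4) = -45 - 43*(-5/2 + 4) = -45 - 43*3/2 = -45 - 129/2 = -219/2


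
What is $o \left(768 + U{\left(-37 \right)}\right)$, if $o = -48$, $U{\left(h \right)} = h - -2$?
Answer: $-35184$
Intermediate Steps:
$U{\left(h \right)} = 2 + h$ ($U{\left(h \right)} = h + 2 = 2 + h$)
$o \left(768 + U{\left(-37 \right)}\right) = - 48 \left(768 + \left(2 - 37\right)\right) = - 48 \left(768 - 35\right) = \left(-48\right) 733 = -35184$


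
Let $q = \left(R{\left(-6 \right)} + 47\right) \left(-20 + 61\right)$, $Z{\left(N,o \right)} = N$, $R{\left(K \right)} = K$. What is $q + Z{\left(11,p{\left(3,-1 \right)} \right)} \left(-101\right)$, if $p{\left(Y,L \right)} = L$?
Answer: $570$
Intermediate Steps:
$q = 1681$ ($q = \left(-6 + 47\right) \left(-20 + 61\right) = 41 \cdot 41 = 1681$)
$q + Z{\left(11,p{\left(3,-1 \right)} \right)} \left(-101\right) = 1681 + 11 \left(-101\right) = 1681 - 1111 = 570$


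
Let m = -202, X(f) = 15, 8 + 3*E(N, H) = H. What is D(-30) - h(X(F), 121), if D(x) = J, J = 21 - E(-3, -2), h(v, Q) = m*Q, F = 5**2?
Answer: 73399/3 ≈ 24466.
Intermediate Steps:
E(N, H) = -8/3 + H/3
F = 25
h(v, Q) = -202*Q
J = 73/3 (J = 21 - (-8/3 + (1/3)*(-2)) = 21 - (-8/3 - 2/3) = 21 - 1*(-10/3) = 21 + 10/3 = 73/3 ≈ 24.333)
D(x) = 73/3
D(-30) - h(X(F), 121) = 73/3 - (-202)*121 = 73/3 - 1*(-24442) = 73/3 + 24442 = 73399/3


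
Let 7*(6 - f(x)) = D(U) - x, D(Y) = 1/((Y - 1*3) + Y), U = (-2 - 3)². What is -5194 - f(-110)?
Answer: -1705629/329 ≈ -5184.3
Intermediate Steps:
U = 25 (U = (-5)² = 25)
D(Y) = 1/(-3 + 2*Y) (D(Y) = 1/((Y - 3) + Y) = 1/((-3 + Y) + Y) = 1/(-3 + 2*Y))
f(x) = 1973/329 + x/7 (f(x) = 6 - (1/(-3 + 2*25) - x)/7 = 6 - (1/(-3 + 50) - x)/7 = 6 - (1/47 - x)/7 = 6 + (-1/329 + x/7) = 1973/329 + x/7)
-5194 - f(-110) = -5194 - (1973/329 + (⅐)*(-110)) = -5194 - (1973/329 - 110/7) = -5194 - 1*(-3197/329) = -5194 + 3197/329 = -1705629/329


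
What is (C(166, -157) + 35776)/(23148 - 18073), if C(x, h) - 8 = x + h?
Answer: 35793/5075 ≈ 7.0528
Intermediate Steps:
C(x, h) = 8 + h + x (C(x, h) = 8 + (x + h) = 8 + (h + x) = 8 + h + x)
(C(166, -157) + 35776)/(23148 - 18073) = ((8 - 157 + 166) + 35776)/(23148 - 18073) = (17 + 35776)/5075 = 35793*(1/5075) = 35793/5075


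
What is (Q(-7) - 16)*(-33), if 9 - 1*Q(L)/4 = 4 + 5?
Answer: 528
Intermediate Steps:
Q(L) = 0 (Q(L) = 36 - 4*(4 + 5) = 36 - 4*9 = 36 - 36 = 0)
(Q(-7) - 16)*(-33) = (0 - 16)*(-33) = -16*(-33) = 528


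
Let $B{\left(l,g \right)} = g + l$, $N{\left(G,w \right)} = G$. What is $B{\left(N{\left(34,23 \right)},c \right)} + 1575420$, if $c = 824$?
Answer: $1576278$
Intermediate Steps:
$B{\left(N{\left(34,23 \right)},c \right)} + 1575420 = \left(824 + 34\right) + 1575420 = 858 + 1575420 = 1576278$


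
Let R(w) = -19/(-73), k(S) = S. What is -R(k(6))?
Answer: -19/73 ≈ -0.26027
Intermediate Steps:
R(w) = 19/73 (R(w) = -19*(-1/73) = 19/73)
-R(k(6)) = -1*19/73 = -19/73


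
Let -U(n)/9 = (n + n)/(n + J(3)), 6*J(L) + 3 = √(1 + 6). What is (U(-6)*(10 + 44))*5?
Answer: -3411720/757 - 87480*√7/757 ≈ -4812.6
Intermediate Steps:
J(L) = -½ + √7/6 (J(L) = -½ + √(1 + 6)/6 = -½ + √7/6)
U(n) = -18*n/(-½ + n + √7/6) (U(n) = -9*(n + n)/(n + (-½ + √7/6)) = -9*2*n/(-½ + n + √7/6) = -18*n/(-½ + n + √7/6))
(U(-6)*(10 + 44))*5 = ((-108*(-6)/(-3 + √7 + 6*(-6)))*(10 + 44))*5 = (-108*(-6)/(-3 + √7 - 36)*54)*5 = (-108*(-6)/(-39 + √7)*54)*5 = ((648/(-39 + √7))*54)*5 = (34992/(-39 + √7))*5 = 174960/(-39 + √7)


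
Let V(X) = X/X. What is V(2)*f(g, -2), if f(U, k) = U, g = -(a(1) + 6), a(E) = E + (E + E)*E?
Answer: -9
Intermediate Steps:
V(X) = 1
a(E) = E + 2*E**2 (a(E) = E + (2*E)*E = E + 2*E**2)
g = -9 (g = -(1*(1 + 2*1) + 6) = -(1*(1 + 2) + 6) = -(1*3 + 6) = -(3 + 6) = -1*9 = -9)
V(2)*f(g, -2) = 1*(-9) = -9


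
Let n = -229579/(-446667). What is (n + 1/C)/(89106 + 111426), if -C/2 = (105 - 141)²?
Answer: 198207367/77389367193216 ≈ 2.5612e-6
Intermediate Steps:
n = 229579/446667 (n = -229579*(-1/446667) = 229579/446667 ≈ 0.51398)
C = -2592 (C = -2*(105 - 141)² = -2*(-36)² = -2*1296 = -2592)
(n + 1/C)/(89106 + 111426) = (229579/446667 + 1/(-2592))/(89106 + 111426) = (229579/446667 - 1/2592)/200532 = (198207367/385920288)*(1/200532) = 198207367/77389367193216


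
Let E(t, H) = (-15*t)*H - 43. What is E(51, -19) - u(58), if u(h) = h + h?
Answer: 14376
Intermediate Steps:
E(t, H) = -43 - 15*H*t (E(t, H) = -15*H*t - 43 = -43 - 15*H*t)
u(h) = 2*h
E(51, -19) - u(58) = (-43 - 15*(-19)*51) - 2*58 = (-43 + 14535) - 1*116 = 14492 - 116 = 14376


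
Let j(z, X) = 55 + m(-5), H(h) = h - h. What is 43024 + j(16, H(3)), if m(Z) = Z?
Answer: 43074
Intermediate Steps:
H(h) = 0
j(z, X) = 50 (j(z, X) = 55 - 5 = 50)
43024 + j(16, H(3)) = 43024 + 50 = 43074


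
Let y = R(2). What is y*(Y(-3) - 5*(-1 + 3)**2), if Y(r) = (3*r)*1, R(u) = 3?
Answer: -87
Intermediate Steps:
y = 3
Y(r) = 3*r
y*(Y(-3) - 5*(-1 + 3)**2) = 3*(3*(-3) - 5*(-1 + 3)**2) = 3*(-9 - 5*2**2) = 3*(-9 - 5*4) = 3*(-9 - 20) = 3*(-29) = -87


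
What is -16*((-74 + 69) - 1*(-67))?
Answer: -992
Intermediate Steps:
-16*((-74 + 69) - 1*(-67)) = -16*(-5 + 67) = -16*62 = -992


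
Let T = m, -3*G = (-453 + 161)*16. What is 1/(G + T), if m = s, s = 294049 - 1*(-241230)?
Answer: 3/1610509 ≈ 1.8628e-6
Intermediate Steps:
s = 535279 (s = 294049 + 241230 = 535279)
G = 4672/3 (G = -(-453 + 161)*16/3 = -(-292)*16/3 = -1/3*(-4672) = 4672/3 ≈ 1557.3)
m = 535279
T = 535279
1/(G + T) = 1/(4672/3 + 535279) = 1/(1610509/3) = 3/1610509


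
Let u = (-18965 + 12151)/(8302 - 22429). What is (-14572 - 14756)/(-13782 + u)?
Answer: 103579164/48672875 ≈ 2.1281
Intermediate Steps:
u = 6814/14127 (u = -6814/(-14127) = -6814*(-1/14127) = 6814/14127 ≈ 0.48234)
(-14572 - 14756)/(-13782 + u) = (-14572 - 14756)/(-13782 + 6814/14127) = -29328/(-194691500/14127) = -29328*(-14127/194691500) = 103579164/48672875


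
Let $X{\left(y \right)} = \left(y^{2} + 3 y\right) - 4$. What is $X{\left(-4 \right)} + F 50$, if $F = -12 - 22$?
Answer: $-1700$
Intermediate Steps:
$F = -34$ ($F = -12 - 22 = -34$)
$X{\left(y \right)} = -4 + y^{2} + 3 y$
$X{\left(-4 \right)} + F 50 = \left(-4 + \left(-4\right)^{2} + 3 \left(-4\right)\right) - 1700 = \left(-4 + 16 - 12\right) - 1700 = 0 - 1700 = -1700$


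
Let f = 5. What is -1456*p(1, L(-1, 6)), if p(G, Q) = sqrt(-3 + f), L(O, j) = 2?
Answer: -1456*sqrt(2) ≈ -2059.1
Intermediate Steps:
p(G, Q) = sqrt(2) (p(G, Q) = sqrt(-3 + 5) = sqrt(2))
-1456*p(1, L(-1, 6)) = -1456*sqrt(2)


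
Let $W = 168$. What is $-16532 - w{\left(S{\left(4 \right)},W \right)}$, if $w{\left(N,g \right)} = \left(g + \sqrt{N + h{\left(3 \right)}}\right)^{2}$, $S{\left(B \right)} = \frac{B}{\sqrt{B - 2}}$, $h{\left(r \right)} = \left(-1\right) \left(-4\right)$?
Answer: $-16532 - \left(168 + \sqrt{2} \sqrt{2 + \sqrt{2}}\right)^{2} \approx -45641.0$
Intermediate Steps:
$h{\left(r \right)} = 4$
$S{\left(B \right)} = \frac{B}{\sqrt{-2 + B}}$
$w{\left(N,g \right)} = \left(g + \sqrt{4 + N}\right)^{2}$ ($w{\left(N,g \right)} = \left(g + \sqrt{N + 4}\right)^{2} = \left(g + \sqrt{4 + N}\right)^{2}$)
$-16532 - w{\left(S{\left(4 \right)},W \right)} = -16532 - \left(168 + \sqrt{4 + \frac{4}{\sqrt{-2 + 4}}}\right)^{2} = -16532 - \left(168 + \sqrt{4 + \frac{4}{\sqrt{2}}}\right)^{2} = -16532 - \left(168 + \sqrt{4 + 4 \frac{\sqrt{2}}{2}}\right)^{2} = -16532 - \left(168 + \sqrt{4 + 2 \sqrt{2}}\right)^{2}$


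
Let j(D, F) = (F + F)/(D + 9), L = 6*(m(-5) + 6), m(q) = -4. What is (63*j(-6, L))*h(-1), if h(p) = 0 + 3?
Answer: 1512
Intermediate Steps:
L = 12 (L = 6*(-4 + 6) = 6*2 = 12)
j(D, F) = 2*F/(9 + D) (j(D, F) = (2*F)/(9 + D) = 2*F/(9 + D))
h(p) = 3
(63*j(-6, L))*h(-1) = (63*(2*12/(9 - 6)))*3 = (63*(2*12/3))*3 = (63*(2*12*(⅓)))*3 = (63*8)*3 = 504*3 = 1512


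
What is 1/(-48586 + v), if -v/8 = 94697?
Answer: -1/806162 ≈ -1.2404e-6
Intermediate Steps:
v = -757576 (v = -8*94697 = -757576)
1/(-48586 + v) = 1/(-48586 - 757576) = 1/(-806162) = -1/806162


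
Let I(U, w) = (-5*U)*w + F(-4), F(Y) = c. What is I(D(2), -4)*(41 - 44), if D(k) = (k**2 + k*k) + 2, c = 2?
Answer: -606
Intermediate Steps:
D(k) = 2 + 2*k**2 (D(k) = (k**2 + k**2) + 2 = 2*k**2 + 2 = 2 + 2*k**2)
F(Y) = 2
I(U, w) = 2 - 5*U*w (I(U, w) = (-5*U)*w + 2 = -5*U*w + 2 = 2 - 5*U*w)
I(D(2), -4)*(41 - 44) = (2 - 5*(2 + 2*2**2)*(-4))*(41 - 44) = (2 - 5*(2 + 2*4)*(-4))*(-3) = (2 - 5*(2 + 8)*(-4))*(-3) = (2 - 5*10*(-4))*(-3) = (2 + 200)*(-3) = 202*(-3) = -606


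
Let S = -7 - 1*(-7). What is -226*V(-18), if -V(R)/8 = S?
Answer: 0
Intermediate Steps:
S = 0 (S = -7 + 7 = 0)
V(R) = 0 (V(R) = -8*0 = 0)
-226*V(-18) = -226*0 = 0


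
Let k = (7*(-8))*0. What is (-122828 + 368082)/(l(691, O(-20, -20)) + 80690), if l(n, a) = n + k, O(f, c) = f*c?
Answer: 245254/81381 ≈ 3.0137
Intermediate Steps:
k = 0 (k = -56*0 = 0)
O(f, c) = c*f
l(n, a) = n (l(n, a) = n + 0 = n)
(-122828 + 368082)/(l(691, O(-20, -20)) + 80690) = (-122828 + 368082)/(691 + 80690) = 245254/81381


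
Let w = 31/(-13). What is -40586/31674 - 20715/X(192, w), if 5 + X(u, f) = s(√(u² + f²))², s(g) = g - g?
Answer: 65592398/15837 ≈ 4141.7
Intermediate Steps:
w = -31/13 (w = 31*(-1/13) = -31/13 ≈ -2.3846)
s(g) = 0
X(u, f) = -5 (X(u, f) = -5 + 0² = -5 + 0 = -5)
-40586/31674 - 20715/X(192, w) = -40586/31674 - 20715/(-5) = -40586*1/31674 - 20715*(-⅕) = -20293/15837 + 4143 = 65592398/15837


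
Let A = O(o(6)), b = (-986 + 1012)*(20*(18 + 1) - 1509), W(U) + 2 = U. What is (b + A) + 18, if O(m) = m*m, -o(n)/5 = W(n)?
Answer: -28936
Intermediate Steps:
W(U) = -2 + U
o(n) = 10 - 5*n (o(n) = -5*(-2 + n) = 10 - 5*n)
b = -29354 (b = 26*(20*19 - 1509) = 26*(380 - 1509) = 26*(-1129) = -29354)
O(m) = m²
A = 400 (A = (10 - 5*6)² = (10 - 30)² = (-20)² = 400)
(b + A) + 18 = (-29354 + 400) + 18 = -28954 + 18 = -28936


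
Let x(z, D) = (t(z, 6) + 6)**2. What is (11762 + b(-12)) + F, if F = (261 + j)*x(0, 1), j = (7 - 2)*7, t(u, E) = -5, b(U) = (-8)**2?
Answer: 12122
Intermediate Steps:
b(U) = 64
x(z, D) = 1 (x(z, D) = (-5 + 6)**2 = 1**2 = 1)
j = 35 (j = 5*7 = 35)
F = 296 (F = (261 + 35)*1 = 296*1 = 296)
(11762 + b(-12)) + F = (11762 + 64) + 296 = 11826 + 296 = 12122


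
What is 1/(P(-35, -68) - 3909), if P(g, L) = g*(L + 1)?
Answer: -1/1564 ≈ -0.00063939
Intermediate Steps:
P(g, L) = g*(1 + L)
1/(P(-35, -68) - 3909) = 1/(-35*(1 - 68) - 3909) = 1/(-35*(-67) - 3909) = 1/(2345 - 3909) = 1/(-1564) = -1/1564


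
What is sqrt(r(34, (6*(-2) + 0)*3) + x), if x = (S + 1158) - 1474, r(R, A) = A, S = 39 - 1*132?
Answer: I*sqrt(445) ≈ 21.095*I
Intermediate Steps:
S = -93 (S = 39 - 132 = -93)
x = -409 (x = (-93 + 1158) - 1474 = 1065 - 1474 = -409)
sqrt(r(34, (6*(-2) + 0)*3) + x) = sqrt((6*(-2) + 0)*3 - 409) = sqrt((-12 + 0)*3 - 409) = sqrt(-12*3 - 409) = sqrt(-36 - 409) = sqrt(-445) = I*sqrt(445)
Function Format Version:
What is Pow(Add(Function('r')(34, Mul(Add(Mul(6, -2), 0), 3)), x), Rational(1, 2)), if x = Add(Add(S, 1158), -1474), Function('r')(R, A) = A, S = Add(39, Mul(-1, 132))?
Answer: Mul(I, Pow(445, Rational(1, 2))) ≈ Mul(21.095, I)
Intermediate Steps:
S = -93 (S = Add(39, -132) = -93)
x = -409 (x = Add(Add(-93, 1158), -1474) = Add(1065, -1474) = -409)
Pow(Add(Function('r')(34, Mul(Add(Mul(6, -2), 0), 3)), x), Rational(1, 2)) = Pow(Add(Mul(Add(Mul(6, -2), 0), 3), -409), Rational(1, 2)) = Pow(Add(Mul(Add(-12, 0), 3), -409), Rational(1, 2)) = Pow(Add(Mul(-12, 3), -409), Rational(1, 2)) = Pow(Add(-36, -409), Rational(1, 2)) = Pow(-445, Rational(1, 2)) = Mul(I, Pow(445, Rational(1, 2)))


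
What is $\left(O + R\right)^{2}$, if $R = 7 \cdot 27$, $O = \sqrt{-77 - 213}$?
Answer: $\left(189 + i \sqrt{290}\right)^{2} \approx 35431.0 + 6437.1 i$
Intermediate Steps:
$O = i \sqrt{290}$ ($O = \sqrt{-290} = i \sqrt{290} \approx 17.029 i$)
$R = 189$
$\left(O + R\right)^{2} = \left(i \sqrt{290} + 189\right)^{2} = \left(189 + i \sqrt{290}\right)^{2}$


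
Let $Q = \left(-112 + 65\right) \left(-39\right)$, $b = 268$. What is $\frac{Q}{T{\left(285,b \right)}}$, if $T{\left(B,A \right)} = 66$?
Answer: $\frac{611}{22} \approx 27.773$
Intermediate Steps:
$Q = 1833$ ($Q = \left(-47\right) \left(-39\right) = 1833$)
$\frac{Q}{T{\left(285,b \right)}} = \frac{1833}{66} = 1833 \cdot \frac{1}{66} = \frac{611}{22}$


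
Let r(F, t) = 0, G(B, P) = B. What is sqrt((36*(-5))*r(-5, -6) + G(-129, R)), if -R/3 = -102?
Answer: I*sqrt(129) ≈ 11.358*I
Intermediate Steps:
R = 306 (R = -3*(-102) = 306)
sqrt((36*(-5))*r(-5, -6) + G(-129, R)) = sqrt((36*(-5))*0 - 129) = sqrt(-180*0 - 129) = sqrt(0 - 129) = sqrt(-129) = I*sqrt(129)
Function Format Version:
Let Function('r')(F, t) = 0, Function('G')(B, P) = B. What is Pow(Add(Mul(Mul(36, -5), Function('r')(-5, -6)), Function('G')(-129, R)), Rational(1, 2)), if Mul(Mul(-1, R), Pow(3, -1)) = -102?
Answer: Mul(I, Pow(129, Rational(1, 2))) ≈ Mul(11.358, I)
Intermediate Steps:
R = 306 (R = Mul(-3, -102) = 306)
Pow(Add(Mul(Mul(36, -5), Function('r')(-5, -6)), Function('G')(-129, R)), Rational(1, 2)) = Pow(Add(Mul(Mul(36, -5), 0), -129), Rational(1, 2)) = Pow(Add(Mul(-180, 0), -129), Rational(1, 2)) = Pow(Add(0, -129), Rational(1, 2)) = Pow(-129, Rational(1, 2)) = Mul(I, Pow(129, Rational(1, 2)))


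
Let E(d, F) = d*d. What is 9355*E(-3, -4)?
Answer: 84195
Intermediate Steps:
E(d, F) = d²
9355*E(-3, -4) = 9355*(-3)² = 9355*9 = 84195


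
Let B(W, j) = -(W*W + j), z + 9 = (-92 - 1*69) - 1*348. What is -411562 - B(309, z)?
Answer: -316599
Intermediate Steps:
z = -518 (z = -9 + ((-92 - 1*69) - 1*348) = -9 + ((-92 - 69) - 348) = -9 + (-161 - 348) = -9 - 509 = -518)
B(W, j) = -j - W**2 (B(W, j) = -(W**2 + j) = -(j + W**2) = -j - W**2)
-411562 - B(309, z) = -411562 - (-1*(-518) - 1*309**2) = -411562 - (518 - 1*95481) = -411562 - (518 - 95481) = -411562 - 1*(-94963) = -411562 + 94963 = -316599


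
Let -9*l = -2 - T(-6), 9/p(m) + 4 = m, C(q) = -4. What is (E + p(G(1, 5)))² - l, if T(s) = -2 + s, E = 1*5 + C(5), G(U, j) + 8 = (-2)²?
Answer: 131/192 ≈ 0.68229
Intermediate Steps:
G(U, j) = -4 (G(U, j) = -8 + (-2)² = -8 + 4 = -4)
p(m) = 9/(-4 + m)
E = 1 (E = 1*5 - 4 = 5 - 4 = 1)
l = -⅔ (l = -(-2 - (-2 - 6))/9 = -(-2 - 1*(-8))/9 = -(-2 + 8)/9 = -⅑*6 = -⅔ ≈ -0.66667)
(E + p(G(1, 5)))² - l = (1 + 9/(-4 - 4))² - 1*(-⅔) = (1 + 9/(-8))² + ⅔ = (1 + 9*(-⅛))² + ⅔ = (1 - 9/8)² + ⅔ = (-⅛)² + ⅔ = 1/64 + ⅔ = 131/192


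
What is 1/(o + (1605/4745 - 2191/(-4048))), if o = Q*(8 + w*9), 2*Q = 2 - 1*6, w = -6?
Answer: 3841552/356801451 ≈ 0.010767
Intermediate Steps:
Q = -2 (Q = (2 - 1*6)/2 = (2 - 6)/2 = (½)*(-4) = -2)
o = 92 (o = -2*(8 - 6*9) = -2*(8 - 54) = -2*(-46) = 92)
1/(o + (1605/4745 - 2191/(-4048))) = 1/(92 + (1605/4745 - 2191/(-4048))) = 1/(92 + (1605*(1/4745) - 2191*(-1/4048))) = 1/(92 + (321/949 + 2191/4048)) = 1/(92 + 3378667/3841552) = 1/(356801451/3841552) = 3841552/356801451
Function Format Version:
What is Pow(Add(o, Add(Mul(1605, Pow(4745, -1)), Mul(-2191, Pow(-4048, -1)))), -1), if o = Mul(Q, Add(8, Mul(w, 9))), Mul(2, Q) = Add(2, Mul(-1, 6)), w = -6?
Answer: Rational(3841552, 356801451) ≈ 0.010767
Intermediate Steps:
Q = -2 (Q = Mul(Rational(1, 2), Add(2, Mul(-1, 6))) = Mul(Rational(1, 2), Add(2, -6)) = Mul(Rational(1, 2), -4) = -2)
o = 92 (o = Mul(-2, Add(8, Mul(-6, 9))) = Mul(-2, Add(8, -54)) = Mul(-2, -46) = 92)
Pow(Add(o, Add(Mul(1605, Pow(4745, -1)), Mul(-2191, Pow(-4048, -1)))), -1) = Pow(Add(92, Add(Mul(1605, Pow(4745, -1)), Mul(-2191, Pow(-4048, -1)))), -1) = Pow(Add(92, Add(Mul(1605, Rational(1, 4745)), Mul(-2191, Rational(-1, 4048)))), -1) = Pow(Add(92, Add(Rational(321, 949), Rational(2191, 4048))), -1) = Pow(Add(92, Rational(3378667, 3841552)), -1) = Pow(Rational(356801451, 3841552), -1) = Rational(3841552, 356801451)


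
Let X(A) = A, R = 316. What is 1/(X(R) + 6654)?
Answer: 1/6970 ≈ 0.00014347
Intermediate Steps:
1/(X(R) + 6654) = 1/(316 + 6654) = 1/6970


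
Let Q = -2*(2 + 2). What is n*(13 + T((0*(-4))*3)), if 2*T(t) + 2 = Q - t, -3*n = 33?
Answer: -88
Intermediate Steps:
Q = -8 (Q = -2*4 = -8)
n = -11 (n = -⅓*33 = -11)
T(t) = -5 - t/2 (T(t) = -1 + (-8 - t)/2 = -1 + (-4 - t/2) = -5 - t/2)
n*(13 + T((0*(-4))*3)) = -11*(13 + (-5 - 0*(-4)*3/2)) = -11*(13 + (-5 - 0*3)) = -11*(13 + (-5 - ½*0)) = -11*(13 + (-5 + 0)) = -11*(13 - 5) = -11*8 = -88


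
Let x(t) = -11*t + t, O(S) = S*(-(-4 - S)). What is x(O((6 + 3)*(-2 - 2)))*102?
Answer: -1175040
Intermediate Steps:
O(S) = S*(4 + S)
x(t) = -10*t
x(O((6 + 3)*(-2 - 2)))*102 = -10*(6 + 3)*(-2 - 2)*(4 + (6 + 3)*(-2 - 2))*102 = -10*9*(-4)*(4 + 9*(-4))*102 = -(-360)*(4 - 36)*102 = -(-360)*(-32)*102 = -10*1152*102 = -11520*102 = -1175040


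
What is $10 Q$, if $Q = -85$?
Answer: $-850$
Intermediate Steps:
$10 Q = 10 \left(-85\right) = -850$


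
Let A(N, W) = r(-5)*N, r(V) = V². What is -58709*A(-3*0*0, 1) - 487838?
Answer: -487838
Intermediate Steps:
A(N, W) = 25*N (A(N, W) = (-5)²*N = 25*N)
-58709*A(-3*0*0, 1) - 487838 = -1467725*-3*0*0 - 487838 = -1467725*0*0 - 487838 = -1467725*0 - 487838 = -58709*0 - 487838 = 0 - 487838 = -487838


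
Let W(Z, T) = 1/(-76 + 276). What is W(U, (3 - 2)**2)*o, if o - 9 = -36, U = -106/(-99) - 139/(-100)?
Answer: -27/200 ≈ -0.13500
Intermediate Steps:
U = 24361/9900 (U = -106*(-1/99) - 139*(-1/100) = 106/99 + 139/100 = 24361/9900 ≈ 2.4607)
o = -27 (o = 9 - 36 = -27)
W(Z, T) = 1/200
W(U, (3 - 2)**2)*o = (1/200)*(-27) = -27/200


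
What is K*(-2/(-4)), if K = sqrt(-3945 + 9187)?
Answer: sqrt(5242)/2 ≈ 36.201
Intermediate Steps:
K = sqrt(5242) ≈ 72.402
K*(-2/(-4)) = sqrt(5242)*(-2/(-4)) = sqrt(5242)*(-2*(-1/4)) = sqrt(5242)*(1/2) = sqrt(5242)/2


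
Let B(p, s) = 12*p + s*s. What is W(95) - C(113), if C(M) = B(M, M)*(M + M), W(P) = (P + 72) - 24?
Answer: -3192107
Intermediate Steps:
W(P) = 48 + P (W(P) = (72 + P) - 24 = 48 + P)
B(p, s) = s**2 + 12*p (B(p, s) = 12*p + s**2 = s**2 + 12*p)
C(M) = 2*M*(M**2 + 12*M) (C(M) = (M**2 + 12*M)*(M + M) = (M**2 + 12*M)*(2*M) = 2*M*(M**2 + 12*M))
W(95) - C(113) = (48 + 95) - 2*113**2*(12 + 113) = 143 - 2*12769*125 = 143 - 1*3192250 = 143 - 3192250 = -3192107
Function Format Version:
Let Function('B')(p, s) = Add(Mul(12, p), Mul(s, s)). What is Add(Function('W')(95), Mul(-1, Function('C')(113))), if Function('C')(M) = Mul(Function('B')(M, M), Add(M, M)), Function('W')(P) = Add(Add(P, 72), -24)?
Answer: -3192107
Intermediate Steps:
Function('W')(P) = Add(48, P) (Function('W')(P) = Add(Add(72, P), -24) = Add(48, P))
Function('B')(p, s) = Add(Pow(s, 2), Mul(12, p)) (Function('B')(p, s) = Add(Mul(12, p), Pow(s, 2)) = Add(Pow(s, 2), Mul(12, p)))
Function('C')(M) = Mul(2, M, Add(Pow(M, 2), Mul(12, M))) (Function('C')(M) = Mul(Add(Pow(M, 2), Mul(12, M)), Add(M, M)) = Mul(Add(Pow(M, 2), Mul(12, M)), Mul(2, M)) = Mul(2, M, Add(Pow(M, 2), Mul(12, M))))
Add(Function('W')(95), Mul(-1, Function('C')(113))) = Add(Add(48, 95), Mul(-1, Mul(2, Pow(113, 2), Add(12, 113)))) = Add(143, Mul(-1, Mul(2, 12769, 125))) = Add(143, Mul(-1, 3192250)) = Add(143, -3192250) = -3192107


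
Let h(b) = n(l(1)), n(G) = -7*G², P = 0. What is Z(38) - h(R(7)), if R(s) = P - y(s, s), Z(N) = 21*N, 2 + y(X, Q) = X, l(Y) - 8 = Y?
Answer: 1365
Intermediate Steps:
l(Y) = 8 + Y
y(X, Q) = -2 + X
R(s) = 2 - s (R(s) = 0 - (-2 + s) = 0 + (2 - s) = 2 - s)
h(b) = -567 (h(b) = -7*(8 + 1)² = -7*9² = -7*81 = -567)
Z(38) - h(R(7)) = 21*38 - 1*(-567) = 798 + 567 = 1365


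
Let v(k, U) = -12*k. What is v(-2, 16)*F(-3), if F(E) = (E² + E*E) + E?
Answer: 360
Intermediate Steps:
F(E) = E + 2*E² (F(E) = (E² + E²) + E = 2*E² + E = E + 2*E²)
v(-2, 16)*F(-3) = (-12*(-2))*(-3*(1 + 2*(-3))) = 24*(-3*(1 - 6)) = 24*(-3*(-5)) = 24*15 = 360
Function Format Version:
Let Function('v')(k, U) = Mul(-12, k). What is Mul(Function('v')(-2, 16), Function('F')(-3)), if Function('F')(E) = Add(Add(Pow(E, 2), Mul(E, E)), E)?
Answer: 360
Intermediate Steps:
Function('F')(E) = Add(E, Mul(2, Pow(E, 2))) (Function('F')(E) = Add(Add(Pow(E, 2), Pow(E, 2)), E) = Add(Mul(2, Pow(E, 2)), E) = Add(E, Mul(2, Pow(E, 2))))
Mul(Function('v')(-2, 16), Function('F')(-3)) = Mul(Mul(-12, -2), Mul(-3, Add(1, Mul(2, -3)))) = Mul(24, Mul(-3, Add(1, -6))) = Mul(24, Mul(-3, -5)) = Mul(24, 15) = 360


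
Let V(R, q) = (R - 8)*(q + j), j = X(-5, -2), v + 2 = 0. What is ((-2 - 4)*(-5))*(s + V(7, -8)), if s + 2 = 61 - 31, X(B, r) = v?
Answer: 1140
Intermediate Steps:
v = -2 (v = -2 + 0 = -2)
X(B, r) = -2
j = -2
V(R, q) = (-8 + R)*(-2 + q) (V(R, q) = (R - 8)*(q - 2) = (-8 + R)*(-2 + q))
s = 28 (s = -2 + (61 - 31) = -2 + 30 = 28)
((-2 - 4)*(-5))*(s + V(7, -8)) = ((-2 - 4)*(-5))*(28 + (16 - 8*(-8) - 2*7 + 7*(-8))) = (-6*(-5))*(28 + (16 + 64 - 14 - 56)) = 30*(28 + 10) = 30*38 = 1140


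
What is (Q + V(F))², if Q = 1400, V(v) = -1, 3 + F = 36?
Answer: 1957201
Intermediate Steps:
F = 33 (F = -3 + 36 = 33)
(Q + V(F))² = (1400 - 1)² = 1399² = 1957201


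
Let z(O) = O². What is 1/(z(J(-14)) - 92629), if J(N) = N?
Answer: -1/92433 ≈ -1.0819e-5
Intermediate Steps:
1/(z(J(-14)) - 92629) = 1/((-14)² - 92629) = 1/(196 - 92629) = 1/(-92433) = -1/92433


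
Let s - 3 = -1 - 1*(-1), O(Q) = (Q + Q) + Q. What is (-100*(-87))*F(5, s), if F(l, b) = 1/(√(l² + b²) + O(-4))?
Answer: -10440/11 - 870*√34/11 ≈ -1410.3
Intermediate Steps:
O(Q) = 3*Q (O(Q) = 2*Q + Q = 3*Q)
s = 3 (s = 3 + (-1 - 1*(-1)) = 3 + (-1 + 1) = 3 + 0 = 3)
F(l, b) = 1/(-12 + √(b² + l²)) (F(l, b) = 1/(√(l² + b²) + 3*(-4)) = 1/(√(b² + l²) - 12) = 1/(-12 + √(b² + l²)))
(-100*(-87))*F(5, s) = (-100*(-87))/(-12 + √(3² + 5²)) = 8700/(-12 + √(9 + 25)) = 8700/(-12 + √34)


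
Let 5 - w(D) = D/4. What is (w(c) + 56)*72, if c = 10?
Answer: 4212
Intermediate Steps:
w(D) = 5 - D/4
(w(c) + 56)*72 = ((5 - ¼*10) + 56)*72 = ((5 - 5/2) + 56)*72 = (5/2 + 56)*72 = (117/2)*72 = 4212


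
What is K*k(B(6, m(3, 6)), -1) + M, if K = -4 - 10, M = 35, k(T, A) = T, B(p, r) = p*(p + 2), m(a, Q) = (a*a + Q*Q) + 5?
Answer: -637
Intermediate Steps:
m(a, Q) = 5 + Q² + a² (m(a, Q) = (a² + Q²) + 5 = (Q² + a²) + 5 = 5 + Q² + a²)
B(p, r) = p*(2 + p)
K = -14
K*k(B(6, m(3, 6)), -1) + M = -84*(2 + 6) + 35 = -84*8 + 35 = -14*48 + 35 = -672 + 35 = -637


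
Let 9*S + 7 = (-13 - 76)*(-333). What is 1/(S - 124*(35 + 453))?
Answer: -9/514978 ≈ -1.7476e-5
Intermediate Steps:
S = 29630/9 (S = -7/9 + ((-13 - 76)*(-333))/9 = -7/9 + (-89*(-333))/9 = -7/9 + (1/9)*29637 = -7/9 + 3293 = 29630/9 ≈ 3292.2)
1/(S - 124*(35 + 453)) = 1/(29630/9 - 124*(35 + 453)) = 1/(29630/9 - 124*488) = 1/(29630/9 - 60512) = 1/(-514978/9) = -9/514978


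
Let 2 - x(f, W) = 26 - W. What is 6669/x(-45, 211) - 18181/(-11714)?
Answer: 81520513/2190518 ≈ 37.215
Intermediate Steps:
x(f, W) = -24 + W (x(f, W) = 2 - (26 - W) = 2 + (-26 + W) = -24 + W)
6669/x(-45, 211) - 18181/(-11714) = 6669/(-24 + 211) - 18181/(-11714) = 6669/187 - 18181*(-1/11714) = 6669*(1/187) + 18181/11714 = 6669/187 + 18181/11714 = 81520513/2190518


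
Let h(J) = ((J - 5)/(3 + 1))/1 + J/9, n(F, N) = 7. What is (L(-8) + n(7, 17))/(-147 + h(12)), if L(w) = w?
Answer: 12/1727 ≈ 0.0069485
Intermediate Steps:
h(J) = -5/4 + 13*J/36 (h(J) = ((-5 + J)/4)*1 + J*(⅑) = ((-5 + J)*(¼))*1 + J/9 = (-5/4 + J/4)*1 + J/9 = (-5/4 + J/4) + J/9 = -5/4 + 13*J/36)
(L(-8) + n(7, 17))/(-147 + h(12)) = (-8 + 7)/(-147 + (-5/4 + (13/36)*12)) = -1/(-147 + (-5/4 + 13/3)) = -1/(-147 + 37/12) = -1/(-1727/12) = -1*(-12/1727) = 12/1727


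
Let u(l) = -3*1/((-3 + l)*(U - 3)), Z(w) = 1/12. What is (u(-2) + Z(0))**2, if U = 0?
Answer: 49/3600 ≈ 0.013611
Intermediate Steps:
Z(w) = 1/12
u(l) = -3/(9 - 3*l) (u(l) = -3*1/((0 - 3)*(-3 + l)) = -3*(-1/(3*(-3 + l))) = -3/(9 - 3*l))
(u(-2) + Z(0))**2 = (1/(-3 - 2) + 1/12)**2 = (1/(-5) + 1/12)**2 = (-1/5 + 1/12)**2 = (-7/60)**2 = 49/3600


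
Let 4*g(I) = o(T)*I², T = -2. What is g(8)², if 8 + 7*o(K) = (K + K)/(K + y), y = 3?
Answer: 36864/49 ≈ 752.33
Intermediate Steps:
o(K) = -8/7 + 2*K/(7*(3 + K)) (o(K) = -8/7 + ((K + K)/(K + 3))/7 = -8/7 + ((2*K)/(3 + K))/7 = -8/7 + (2*K/(3 + K))/7 = -8/7 + 2*K/(7*(3 + K)))
g(I) = -3*I²/7 (g(I) = ((6*(-4 - 1*(-2))/(7*(3 - 2)))*I²)/4 = (((6/7)*(-4 + 2)/1)*I²)/4 = (((6/7)*1*(-2))*I²)/4 = (-12*I²/7)/4 = -3*I²/7)
g(8)² = (-3/7*8²)² = (-3/7*64)² = (-192/7)² = 36864/49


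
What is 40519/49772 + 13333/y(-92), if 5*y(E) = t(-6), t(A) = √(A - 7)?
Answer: 40519/49772 - 66665*I*√13/13 ≈ 0.81409 - 18490.0*I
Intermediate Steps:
t(A) = √(-7 + A)
y(E) = I*√13/5 (y(E) = √(-7 - 6)/5 = √(-13)/5 = (I*√13)/5 = I*√13/5)
40519/49772 + 13333/y(-92) = 40519/49772 + 13333/((I*√13/5)) = 40519*(1/49772) + 13333*(-5*I*√13/13) = 40519/49772 - 66665*I*√13/13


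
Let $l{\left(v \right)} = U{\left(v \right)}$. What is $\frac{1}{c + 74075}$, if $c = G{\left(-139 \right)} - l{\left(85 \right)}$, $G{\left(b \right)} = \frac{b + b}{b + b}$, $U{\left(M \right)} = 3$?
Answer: $\frac{1}{74073} \approx 1.35 \cdot 10^{-5}$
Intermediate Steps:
$l{\left(v \right)} = 3$
$G{\left(b \right)} = 1$ ($G{\left(b \right)} = \frac{2 b}{2 b} = 2 b \frac{1}{2 b} = 1$)
$c = -2$ ($c = 1 - 3 = -2$)
$\frac{1}{c + 74075} = \frac{1}{-2 + 74075} = \frac{1}{74073}$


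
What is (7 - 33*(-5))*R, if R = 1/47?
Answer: 172/47 ≈ 3.6596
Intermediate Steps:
R = 1/47 ≈ 0.021277
(7 - 33*(-5))*R = (7 - 33*(-5))*(1/47) = (7 + 165)*(1/47) = 172*(1/47) = 172/47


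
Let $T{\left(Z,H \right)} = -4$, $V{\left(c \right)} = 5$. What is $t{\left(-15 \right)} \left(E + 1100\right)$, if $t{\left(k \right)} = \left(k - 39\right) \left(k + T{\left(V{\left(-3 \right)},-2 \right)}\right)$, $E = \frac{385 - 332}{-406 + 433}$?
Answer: $1130614$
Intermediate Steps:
$E = \frac{53}{27} \approx 1.963$
$t{\left(k \right)} = \left(-39 + k\right) \left(-4 + k\right)$ ($t{\left(k \right)} = \left(k - 39\right) \left(k - 4\right) = \left(-39 + k\right) \left(-4 + k\right)$)
$t{\left(-15 \right)} \left(E + 1100\right) = \left(156 + \left(-15\right)^{2} - -645\right) \left(\frac{53}{27} + 1100\right) = \left(156 + 225 + 645\right) \frac{29753}{27} = 1026 \cdot \frac{29753}{27} = 1130614$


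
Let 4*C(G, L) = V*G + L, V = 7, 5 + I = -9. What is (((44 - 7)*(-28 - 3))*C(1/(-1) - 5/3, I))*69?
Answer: 1292669/2 ≈ 6.4633e+5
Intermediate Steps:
I = -14 (I = -5 - 9 = -14)
C(G, L) = L/4 + 7*G/4 (C(G, L) = (7*G + L)/4 = (L + 7*G)/4 = L/4 + 7*G/4)
(((44 - 7)*(-28 - 3))*C(1/(-1) - 5/3, I))*69 = (((44 - 7)*(-28 - 3))*((¼)*(-14) + 7*(1/(-1) - 5/3)/4))*69 = ((37*(-31))*(-7/2 + 7*(1*(-1) - 5*⅓)/4))*69 = -1147*(-7/2 + 7*(-1 - 5/3)/4)*69 = -1147*(-7/2 + (7/4)*(-8/3))*69 = -1147*(-7/2 - 14/3)*69 = -1147*(-49/6)*69 = (56203/6)*69 = 1292669/2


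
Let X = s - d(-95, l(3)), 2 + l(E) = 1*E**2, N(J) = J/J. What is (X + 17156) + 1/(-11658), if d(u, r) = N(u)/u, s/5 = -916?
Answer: 13928057323/1107510 ≈ 12576.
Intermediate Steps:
s = -4580 (s = 5*(-916) = -4580)
N(J) = 1
l(E) = -2 + E**2 (l(E) = -2 + 1*E**2 = -2 + E**2)
d(u, r) = 1/u
X = -435099/95 (X = -4580 - 1/(-95) = -4580 - 1*(-1/95) = -4580 + 1/95 = -435099/95 ≈ -4580.0)
(X + 17156) + 1/(-11658) = (-435099/95 + 17156) + 1/(-11658) = 1194721/95 - 1/11658 = 13928057323/1107510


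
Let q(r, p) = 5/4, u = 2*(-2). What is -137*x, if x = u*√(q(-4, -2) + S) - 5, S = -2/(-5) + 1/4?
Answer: 685 + 274*√190/5 ≈ 1440.4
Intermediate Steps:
u = -4
q(r, p) = 5/4 (q(r, p) = 5*(¼) = 5/4)
S = 13/20 (S = -2*(-⅕) + 1*(¼) = ⅖ + ¼ = 13/20 ≈ 0.65000)
x = -5 - 2*√190/5 (x = -4*√(5/4 + 13/20) - 5 = -2*√190/5 - 5 = -5 - 2*√190/5 ≈ -10.514)
-137*x = -137*(-5 - 2*√190/5) = 685 + 274*√190/5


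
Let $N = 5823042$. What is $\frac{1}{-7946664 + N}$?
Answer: $- \frac{1}{2123622} \approx -4.7089 \cdot 10^{-7}$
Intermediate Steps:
$\frac{1}{-7946664 + N} = \frac{1}{-7946664 + 5823042} = \frac{1}{-2123622} = - \frac{1}{2123622}$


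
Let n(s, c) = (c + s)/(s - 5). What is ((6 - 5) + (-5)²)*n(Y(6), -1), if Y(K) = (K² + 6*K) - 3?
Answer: 221/8 ≈ 27.625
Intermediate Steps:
Y(K) = -3 + K² + 6*K
n(s, c) = (c + s)/(-5 + s)
((6 - 5) + (-5)²)*n(Y(6), -1) = ((6 - 5) + (-5)²)*((-1 + (-3 + 6² + 6*6))/(-5 + (-3 + 6² + 6*6))) = (1 + 25)*((-1 + (-3 + 36 + 36))/(-5 + (-3 + 36 + 36))) = 26*((-1 + 69)/(-5 + 69)) = 26*(68/64) = 26*((1/64)*68) = 26*(17/16) = 221/8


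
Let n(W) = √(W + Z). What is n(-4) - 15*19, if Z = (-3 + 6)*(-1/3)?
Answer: -285 + I*√5 ≈ -285.0 + 2.2361*I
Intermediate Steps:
Z = -1 (Z = 3*(-1*⅓) = 3*(-⅓) = -1)
n(W) = √(-1 + W) (n(W) = √(W - 1) = √(-1 + W))
n(-4) - 15*19 = √(-1 - 4) - 15*19 = √(-5) - 285 = I*√5 - 285 = -285 + I*√5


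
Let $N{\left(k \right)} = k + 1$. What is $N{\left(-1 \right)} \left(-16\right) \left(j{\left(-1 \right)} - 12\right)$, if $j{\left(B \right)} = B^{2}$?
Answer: $0$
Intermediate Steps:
$N{\left(k \right)} = 1 + k$
$N{\left(-1 \right)} \left(-16\right) \left(j{\left(-1 \right)} - 12\right) = \left(1 - 1\right) \left(-16\right) \left(\left(-1\right)^{2} - 12\right) = 0 \left(-16\right) \left(1 - 12\right) = 0 \left(-11\right) = 0$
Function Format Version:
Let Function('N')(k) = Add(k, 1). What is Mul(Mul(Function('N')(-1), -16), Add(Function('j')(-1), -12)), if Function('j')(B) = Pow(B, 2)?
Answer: 0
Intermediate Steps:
Function('N')(k) = Add(1, k)
Mul(Mul(Function('N')(-1), -16), Add(Function('j')(-1), -12)) = Mul(Mul(Add(1, -1), -16), Add(Pow(-1, 2), -12)) = Mul(Mul(0, -16), Add(1, -12)) = Mul(0, -11) = 0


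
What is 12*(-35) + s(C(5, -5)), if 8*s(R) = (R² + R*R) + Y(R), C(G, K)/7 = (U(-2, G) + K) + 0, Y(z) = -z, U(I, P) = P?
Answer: -420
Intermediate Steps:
C(G, K) = 7*G + 7*K (C(G, K) = 7*((G + K) + 0) = 7*(G + K) = 7*G + 7*K)
s(R) = -R/8 + R²/4 (s(R) = ((R² + R*R) - R)/8 = ((R² + R²) - R)/8 = (2*R² - R)/8 = (-R + 2*R²)/8 = -R/8 + R²/4)
12*(-35) + s(C(5, -5)) = 12*(-35) + (7*5 + 7*(-5))*(-1 + 2*(7*5 + 7*(-5)))/8 = -420 + (35 - 35)*(-1 + 2*(35 - 35))/8 = -420 + (⅛)*0*(-1 + 2*0) = -420 + (⅛)*0*(-1 + 0) = -420 + (⅛)*0*(-1) = -420 + 0 = -420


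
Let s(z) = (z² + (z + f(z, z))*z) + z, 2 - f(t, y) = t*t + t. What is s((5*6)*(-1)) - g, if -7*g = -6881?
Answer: 26827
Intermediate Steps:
g = 983 (g = -⅐*(-6881) = 983)
f(t, y) = 2 - t - t² (f(t, y) = 2 - (t*t + t) = 2 - (t² + t) = 2 - (t + t²) = 2 + (-t - t²) = 2 - t - t²)
s(z) = z + z² + z*(2 - z²) (s(z) = (z² + (z + (2 - z - z²))*z) + z = (z² + (2 - z²)*z) + z = (z² + z*(2 - z²)) + z = z + z² + z*(2 - z²))
s((5*6)*(-1)) - g = ((5*6)*(-1))*(3 + (5*6)*(-1) - ((5*6)*(-1))²) - 1*983 = (30*(-1))*(3 + 30*(-1) - (30*(-1))²) - 983 = -30*(3 - 30 - 1*(-30)²) - 983 = -30*(3 - 30 - 1*900) - 983 = -30*(3 - 30 - 900) - 983 = -30*(-927) - 983 = 27810 - 983 = 26827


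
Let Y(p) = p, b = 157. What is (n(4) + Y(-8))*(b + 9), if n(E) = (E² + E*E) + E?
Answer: 4648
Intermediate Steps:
n(E) = E + 2*E² (n(E) = (E² + E²) + E = 2*E² + E = E + 2*E²)
(n(4) + Y(-8))*(b + 9) = (4*(1 + 2*4) - 8)*(157 + 9) = (4*(1 + 8) - 8)*166 = (4*9 - 8)*166 = (36 - 8)*166 = 28*166 = 4648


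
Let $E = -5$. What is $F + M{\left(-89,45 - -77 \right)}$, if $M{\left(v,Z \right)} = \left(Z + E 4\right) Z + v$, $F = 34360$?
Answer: $46715$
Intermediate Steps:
$M{\left(v,Z \right)} = v + Z \left(-20 + Z\right)$ ($M{\left(v,Z \right)} = \left(Z - 20\right) Z + v = \left(-20 + Z\right) Z + v = Z \left(-20 + Z\right) + v = v + Z \left(-20 + Z\right)$)
$F + M{\left(-89,45 - -77 \right)} = 34360 - \left(89 - \left(45 - -77\right)^{2} + 20 \left(45 - -77\right)\right) = 34360 - \left(89 - \left(45 + 77\right)^{2} + 20 \left(45 + 77\right)\right) = 34360 - \left(2529 - 14884\right) = 34360 - -12355 = 34360 + 12355 = 46715$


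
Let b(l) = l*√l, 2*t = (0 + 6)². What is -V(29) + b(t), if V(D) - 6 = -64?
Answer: 58 + 54*√2 ≈ 134.37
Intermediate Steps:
V(D) = -58 (V(D) = 6 - 64 = -58)
t = 18 (t = (0 + 6)²/2 = (½)*6² = (½)*36 = 18)
b(l) = l^(3/2)
-V(29) + b(t) = -1*(-58) + 18^(3/2) = 58 + 54*√2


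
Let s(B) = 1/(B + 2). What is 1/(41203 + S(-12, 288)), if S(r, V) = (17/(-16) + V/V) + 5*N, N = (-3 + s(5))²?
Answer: 784/32335103 ≈ 2.4246e-5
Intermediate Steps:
s(B) = 1/(2 + B)
N = 400/49 (N = (-3 + 1/(2 + 5))² = (-3 + 1/7)² = (-3 + ⅐)² = (-20/7)² = 400/49 ≈ 8.1633)
S(r, V) = 31951/784 (S(r, V) = (17/(-16) + V/V) + 5*(400/49) = (17*(-1/16) + 1) + 2000/49 = (-17/16 + 1) + 2000/49 = -1/16 + 2000/49 = 31951/784)
1/(41203 + S(-12, 288)) = 1/(41203 + 31951/784) = 1/(32335103/784) = 784/32335103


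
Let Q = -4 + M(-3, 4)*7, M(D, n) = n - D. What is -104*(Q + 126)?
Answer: -17784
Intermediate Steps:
Q = 45 (Q = -4 + (4 - 1*(-3))*7 = -4 + (4 + 3)*7 = -4 + 7*7 = -4 + 49 = 45)
-104*(Q + 126) = -104*(45 + 126) = -104*171 = -17784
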